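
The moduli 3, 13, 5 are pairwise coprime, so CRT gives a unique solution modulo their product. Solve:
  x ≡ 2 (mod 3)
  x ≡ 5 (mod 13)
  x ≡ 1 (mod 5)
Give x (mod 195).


Moduli 3, 13, 5 are pairwise coprime; by CRT there is a unique solution modulo M = 3 · 13 · 5 = 195.
Solve pairwise, accumulating the modulus:
  Start with x ≡ 2 (mod 3).
  Combine with x ≡ 5 (mod 13): since gcd(3, 13) = 1, we get a unique residue mod 39.
    Write x = 2 + 3·t and substitute into x ≡ 5 (mod 13): 3·t ≡ 5 − 2 = 3 (mod 13).
    The inverse of 3 mod 13 is 9 (since 3·9 = 27 = 2·13 + 1), so t ≡ 9·3 = 27 ≡ 1 (mod 13).
    Then x = 2 + 3·1 = 5, valid modulo lcm(3, 13) = 39: x ≡ 5 (mod 39).
  Combine with x ≡ 1 (mod 5): since gcd(39, 5) = 1, we get a unique residue mod 195.
    Write x = 5 + 39·t and substitute into x ≡ 1 (mod 5): 39·t ≡ 1 − 5 = -4 (mod 5).
    Reduce coefficients mod 5: 4·t ≡ 1 (mod 5).
    The inverse of 4 mod 5 is 4 (since 4·4 = 16 = 3·5 + 1), so t ≡ 4·1 = 4 ≡ 4 (mod 5).
    Then x = 5 + 39·4 = 161, valid modulo lcm(39, 5) = 195: x ≡ 161 (mod 195).
Verify: 161 mod 3 = 2 ✓, 161 mod 13 = 5 ✓, 161 mod 5 = 1 ✓.

x ≡ 161 (mod 195).


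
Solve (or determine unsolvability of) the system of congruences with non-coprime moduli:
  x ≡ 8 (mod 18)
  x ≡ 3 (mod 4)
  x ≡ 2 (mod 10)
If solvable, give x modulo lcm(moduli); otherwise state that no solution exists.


Moduli 18, 4, 10 are not pairwise coprime, so CRT works modulo lcm(m_i) when all pairwise compatibility conditions hold.
Pairwise compatibility: gcd(m_i, m_j) must divide a_i - a_j for every pair.
Merge one congruence at a time:
  Start: x ≡ 8 (mod 18).
  Combine with x ≡ 3 (mod 4): gcd(18, 4) = 2, and 3 - 8 = -5 is NOT divisible by 2.
    ⇒ system is inconsistent (no integer solution).

No solution (the system is inconsistent).


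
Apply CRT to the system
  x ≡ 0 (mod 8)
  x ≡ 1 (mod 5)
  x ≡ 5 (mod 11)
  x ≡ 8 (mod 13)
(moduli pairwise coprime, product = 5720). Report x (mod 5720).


Product of moduli M = 8 · 5 · 11 · 13 = 5720.
Merge one congruence at a time:
  Start: x ≡ 0 (mod 8).
  Combine with x ≡ 1 (mod 5); new modulus lcm = 40.
    Write x = 0 + 8·t and substitute into x ≡ 1 (mod 5): 8·t ≡ 1 − 0 = 1 (mod 5).
    Reduce coefficients mod 5: 3·t ≡ 1 (mod 5).
    The inverse of 3 mod 5 is 2 (since 3·2 = 6 = 1·5 + 1), so t ≡ 2·1 = 2 ≡ 2 (mod 5).
    Then x = 0 + 8·2 = 16, valid modulo lcm(8, 5) = 40: x ≡ 16 (mod 40).
  Combine with x ≡ 5 (mod 11); new modulus lcm = 440.
    Write x = 16 + 40·t and substitute into x ≡ 5 (mod 11): 40·t ≡ 5 − 16 = -11 (mod 11).
    Reduce coefficients mod 11: 7·t ≡ 0 (mod 11).
    The inverse of 7 mod 11 is 8 (since 7·8 = 56 = 5·11 + 1), so t ≡ 8·0 = 0 ≡ 0 (mod 11).
    Then x = 16 + 40·0 = 16, valid modulo lcm(40, 11) = 440: x ≡ 16 (mod 440).
  Combine with x ≡ 8 (mod 13); new modulus lcm = 5720.
    Write x = 16 + 440·t and substitute into x ≡ 8 (mod 13): 440·t ≡ 8 − 16 = -8 (mod 13).
    Reduce coefficients mod 13: 11·t ≡ 5 (mod 13).
    The inverse of 11 mod 13 is 6 (since 11·6 = 66 = 5·13 + 1), so t ≡ 6·5 = 30 ≡ 4 (mod 13).
    Then x = 16 + 440·4 = 1776, valid modulo lcm(440, 13) = 5720: x ≡ 1776 (mod 5720).
Verify against each original: 1776 mod 8 = 0, 1776 mod 5 = 1, 1776 mod 11 = 5, 1776 mod 13 = 8.

x ≡ 1776 (mod 5720).


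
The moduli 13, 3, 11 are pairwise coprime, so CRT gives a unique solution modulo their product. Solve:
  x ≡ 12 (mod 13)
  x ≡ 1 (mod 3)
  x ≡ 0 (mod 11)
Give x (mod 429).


Moduli 13, 3, 11 are pairwise coprime; by CRT there is a unique solution modulo M = 13 · 3 · 11 = 429.
Solve pairwise, accumulating the modulus:
  Start with x ≡ 12 (mod 13).
  Combine with x ≡ 1 (mod 3): since gcd(13, 3) = 1, we get a unique residue mod 39.
    Write x = 12 + 13·t and substitute into x ≡ 1 (mod 3): 13·t ≡ 1 − 12 = -11 (mod 3).
    Reduce coefficients mod 3: 1·t ≡ 1 (mod 3).
    So t ≡ 1 (mod 3).
    Then x = 12 + 13·1 = 25, valid modulo lcm(13, 3) = 39: x ≡ 25 (mod 39).
  Combine with x ≡ 0 (mod 11): since gcd(39, 11) = 1, we get a unique residue mod 429.
    Write x = 25 + 39·t and substitute into x ≡ 0 (mod 11): 39·t ≡ 0 − 25 = -25 (mod 11).
    Reduce coefficients mod 11: 6·t ≡ 8 (mod 11).
    The inverse of 6 mod 11 is 2 (since 6·2 = 12 = 1·11 + 1), so t ≡ 2·8 = 16 ≡ 5 (mod 11).
    Then x = 25 + 39·5 = 220, valid modulo lcm(39, 11) = 429: x ≡ 220 (mod 429).
Verify: 220 mod 13 = 12 ✓, 220 mod 3 = 1 ✓, 220 mod 11 = 0 ✓.

x ≡ 220 (mod 429).


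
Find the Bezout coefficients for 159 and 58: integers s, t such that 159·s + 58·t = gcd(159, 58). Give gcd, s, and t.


Euclidean algorithm on (159, 58) — divide until remainder is 0:
  159 = 2 · 58 + 43
  58 = 1 · 43 + 15
  43 = 2 · 15 + 13
  15 = 1 · 13 + 2
  13 = 6 · 2 + 1
  2 = 2 · 1 + 0
gcd(159, 58) = 1.
Track Bezout coefficients alongside the remainders: start with r₀ = 159 = a·1 + b·0 (s = 1, t = 0) and r₁ = 58 = a·0 + b·1 (s = 0, t = 1); each new remainder r_{k+1} = r_{k-1} − q_k·r_k inherits s_{k+1} = s_{k-1} − q_k·s_k, t_{k+1} = t_{k-1} − q_k·t_k, so r_k = a·s_k + b·t_k at every step:
  q = 2: r = 43, s = 1 − 2·0 = 1, t = 0 − 2·1 = -2  (check: 159·1 + 58·(-2) = 43)
  q = 1: r = 15, s = 0 − 1·1 = -1, t = 1 − 1·(-2) = 3  (check: 159·(-1) + 58·3 = 15)
  q = 2: r = 13, s = 1 − 2·(-1) = 3, t = -2 − 2·3 = -8  (check: 159·3 + 58·(-8) = 13)
  q = 1: r = 2, s = -1 − 1·3 = -4, t = 3 − 1·(-8) = 11  (check: 159·(-4) + 58·11 = 2)
  q = 6: r = 1, s = 3 − 6·(-4) = 27, t = -8 − 6·11 = -74  (check: 159·27 + 58·(-74) = 1)
The row with r = 1 (the gcd) gives the Bezout coefficients s = 27, t = -74.
Result: 159 · (27) + 58 · (-74) = 1.

gcd(159, 58) = 1; s = 27, t = -74 (check: 159·27 + 58·(-74) = 1).


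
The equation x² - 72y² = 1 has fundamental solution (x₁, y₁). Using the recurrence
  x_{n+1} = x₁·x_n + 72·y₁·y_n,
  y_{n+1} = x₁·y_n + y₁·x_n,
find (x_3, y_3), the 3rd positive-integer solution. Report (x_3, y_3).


Step 1: Find the fundamental solution (x₁, y₁) of x² - 72y² = 1.
  Expand √72 as a continued fraction. a₀ = ⌊√72⌋ = 8; iterate m_{k+1} = d_k·a_k − m_k, d_{k+1} = (72 − m_{k+1}²)/d_k, a_{k+1} = ⌊(a₀ + m_{k+1})/d_{k+1}⌋ (starting m₀ = 0, d₀ = 1), with convergents p_k = a_k·p_{k-1} + p_{k-2}, q_k = a_k·q_{k-1} + q_{k-2} (p₋₁ = 1, q₋₁ = 0):
  k = 0: a₀ = 8; p₀/q₀ = 8/1; p₀² − 72·q₀² = 64 − 72 = -8.
  k = 1: m = 8, d = 8, a = ⌊(8 + 8)/8⌋ = 2; p/q = (2·8 + 1)/(2·1 + 0) = 17/2; p² − 72·q² = 289 − 288 = 1.
  The first convergent with p² − 72·q² = 1 gives the fundamental solution (x₁, y₁) = (17, 2).
Step 2: Apply the recurrence (x_{n+1}, y_{n+1}) = (x₁x_n + 72y₁y_n, x₁y_n + y₁x_n) repeatedly.
  From (x_1, y_1) = (17, 2): x_2 = 17·17 + 72·2·2 = 577; y_2 = 17·2 + 2·17 = 68.
  From (x_2, y_2) = (577, 68): x_3 = 17·577 + 72·2·68 = 19601; y_3 = 17·68 + 2·577 = 2310.
Step 3: Verify x_3² - 72·y_3² = 384199201 - 384199200 = 1 (should be 1). ✓

(x_1, y_1) = (17, 2); (x_3, y_3) = (19601, 2310).


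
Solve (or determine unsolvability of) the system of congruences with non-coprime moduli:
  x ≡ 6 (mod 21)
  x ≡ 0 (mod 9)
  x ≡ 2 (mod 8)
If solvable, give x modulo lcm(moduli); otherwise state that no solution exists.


Moduli 21, 9, 8 are not pairwise coprime, so CRT works modulo lcm(m_i) when all pairwise compatibility conditions hold.
Pairwise compatibility: gcd(m_i, m_j) must divide a_i - a_j for every pair.
Merge one congruence at a time:
  Start: x ≡ 6 (mod 21).
  Combine with x ≡ 0 (mod 9): gcd(21, 9) = 3; 0 - 6 = -6, which IS divisible by 3, so compatible.
    Write x = 6 + 21·t and substitute into x ≡ 0 (mod 9): 21·t ≡ 0 − 6 = -6 (mod 9).
    Divide the congruence (and modulus) by g = 3: 7·t ≡ -2 (mod 3).
    Reduce coefficients mod 3: 1·t ≡ 1 (mod 3).
    So t ≡ 1 (mod 3).
    Then x = 6 + 21·1 = 27, valid modulo lcm(21, 9) = 63: x ≡ 27 (mod 63).
  Combine with x ≡ 2 (mod 8): gcd(63, 8) = 1; 2 - 27 = -25, which IS divisible by 1, so compatible.
    Write x = 27 + 63·t and substitute into x ≡ 2 (mod 8): 63·t ≡ 2 − 27 = -25 (mod 8).
    Reduce coefficients mod 8: 7·t ≡ 7 (mod 8).
    The inverse of 7 mod 8 is 7 (since 7·7 = 49 = 6·8 + 1), so t ≡ 7·7 = 49 ≡ 1 (mod 8).
    Then x = 27 + 63·1 = 90, valid modulo lcm(63, 8) = 504: x ≡ 90 (mod 504).
Verify: 90 mod 21 = 6, 90 mod 9 = 0, 90 mod 8 = 2.

x ≡ 90 (mod 504).


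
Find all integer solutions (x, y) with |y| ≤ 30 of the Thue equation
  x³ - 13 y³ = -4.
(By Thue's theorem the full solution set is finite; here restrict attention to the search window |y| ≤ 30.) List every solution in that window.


The equation is x³ - 13y³ = -4. For fixed y, x³ = 13·y³ − 4, so a solution requires the RHS to be a perfect cube.
Strategy: iterate y from -30 to 30, compute RHS = 13·y³ − 4, and check whether it is a (positive or negative) perfect cube.
Check small values of y:
  y = 0: RHS = -4 is not a perfect cube.
  y = 1: RHS = 9 is not a perfect cube.
  y = -1: RHS = -17 is not a perfect cube.
  y = 2: RHS = 100 is not a perfect cube.
  y = -2: RHS = -108 is not a perfect cube.
  y = 3: RHS = 347 is not a perfect cube.
  y = -3: RHS = -355 is not a perfect cube.
Continuing the search up to |y| = 30 finds no solutions either.
No (x, y) in the scanned range satisfies the equation.

No integer solutions with |y| ≤ 30.


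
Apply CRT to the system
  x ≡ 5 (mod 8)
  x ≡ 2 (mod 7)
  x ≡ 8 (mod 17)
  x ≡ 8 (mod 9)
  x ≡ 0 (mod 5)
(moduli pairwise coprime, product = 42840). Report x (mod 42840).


Product of moduli M = 8 · 7 · 17 · 9 · 5 = 42840.
Merge one congruence at a time:
  Start: x ≡ 5 (mod 8).
  Combine with x ≡ 2 (mod 7); new modulus lcm = 56.
    Write x = 5 + 8·t and substitute into x ≡ 2 (mod 7): 8·t ≡ 2 − 5 = -3 (mod 7).
    Reduce coefficients mod 7: 1·t ≡ 4 (mod 7).
    So t ≡ 4 (mod 7).
    Then x = 5 + 8·4 = 37, valid modulo lcm(8, 7) = 56: x ≡ 37 (mod 56).
  Combine with x ≡ 8 (mod 17); new modulus lcm = 952.
    Write x = 37 + 56·t and substitute into x ≡ 8 (mod 17): 56·t ≡ 8 − 37 = -29 (mod 17).
    Reduce coefficients mod 17: 5·t ≡ 5 (mod 17).
    The inverse of 5 mod 17 is 7 (since 5·7 = 35 = 2·17 + 1), so t ≡ 7·5 = 35 ≡ 1 (mod 17).
    Then x = 37 + 56·1 = 93, valid modulo lcm(56, 17) = 952: x ≡ 93 (mod 952).
  Combine with x ≡ 8 (mod 9); new modulus lcm = 8568.
    Write x = 93 + 952·t and substitute into x ≡ 8 (mod 9): 952·t ≡ 8 − 93 = -85 (mod 9).
    Reduce coefficients mod 9: 7·t ≡ 5 (mod 9).
    The inverse of 7 mod 9 is 4 (since 7·4 = 28 = 3·9 + 1), so t ≡ 4·5 = 20 ≡ 2 (mod 9).
    Then x = 93 + 952·2 = 1997, valid modulo lcm(952, 9) = 8568: x ≡ 1997 (mod 8568).
  Combine with x ≡ 0 (mod 5); new modulus lcm = 42840.
    Write x = 1997 + 8568·t and substitute into x ≡ 0 (mod 5): 8568·t ≡ 0 − 1997 = -1997 (mod 5).
    Reduce coefficients mod 5: 3·t ≡ 3 (mod 5).
    The inverse of 3 mod 5 is 2 (since 3·2 = 6 = 1·5 + 1), so t ≡ 2·3 = 6 ≡ 1 (mod 5).
    Then x = 1997 + 8568·1 = 10565, valid modulo lcm(8568, 5) = 42840: x ≡ 10565 (mod 42840).
Verify against each original: 10565 mod 8 = 5, 10565 mod 7 = 2, 10565 mod 17 = 8, 10565 mod 9 = 8, 10565 mod 5 = 0.

x ≡ 10565 (mod 42840).


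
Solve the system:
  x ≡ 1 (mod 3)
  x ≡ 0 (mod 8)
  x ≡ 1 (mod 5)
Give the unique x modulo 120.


Moduli 3, 8, 5 are pairwise coprime; by CRT there is a unique solution modulo M = 3 · 8 · 5 = 120.
Solve pairwise, accumulating the modulus:
  Start with x ≡ 1 (mod 3).
  Combine with x ≡ 0 (mod 8): since gcd(3, 8) = 1, we get a unique residue mod 24.
    Write x = 1 + 3·t and substitute into x ≡ 0 (mod 8): 3·t ≡ 0 − 1 = -1 (mod 8).
    Reduce coefficients mod 8: 3·t ≡ 7 (mod 8).
    The inverse of 3 mod 8 is 3 (since 3·3 = 9 = 1·8 + 1), so t ≡ 3·7 = 21 ≡ 5 (mod 8).
    Then x = 1 + 3·5 = 16, valid modulo lcm(3, 8) = 24: x ≡ 16 (mod 24).
  Combine with x ≡ 1 (mod 5): since gcd(24, 5) = 1, we get a unique residue mod 120.
    Write x = 16 + 24·t and substitute into x ≡ 1 (mod 5): 24·t ≡ 1 − 16 = -15 (mod 5).
    Reduce coefficients mod 5: 4·t ≡ 0 (mod 5).
    The inverse of 4 mod 5 is 4 (since 4·4 = 16 = 3·5 + 1), so t ≡ 4·0 = 0 ≡ 0 (mod 5).
    Then x = 16 + 24·0 = 16, valid modulo lcm(24, 5) = 120: x ≡ 16 (mod 120).
Verify: 16 mod 3 = 1 ✓, 16 mod 8 = 0 ✓, 16 mod 5 = 1 ✓.

x ≡ 16 (mod 120).


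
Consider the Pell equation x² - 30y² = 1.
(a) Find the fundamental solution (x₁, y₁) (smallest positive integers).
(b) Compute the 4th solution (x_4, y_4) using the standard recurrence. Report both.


Step 1: Find the fundamental solution (x₁, y₁) of x² - 30y² = 1.
  Expand √30 as a continued fraction. a₀ = ⌊√30⌋ = 5; iterate m_{k+1} = d_k·a_k − m_k, d_{k+1} = (30 − m_{k+1}²)/d_k, a_{k+1} = ⌊(a₀ + m_{k+1})/d_{k+1}⌋ (starting m₀ = 0, d₀ = 1), with convergents p_k = a_k·p_{k-1} + p_{k-2}, q_k = a_k·q_{k-1} + q_{k-2} (p₋₁ = 1, q₋₁ = 0):
  k = 0: a₀ = 5; p₀/q₀ = 5/1; p₀² − 30·q₀² = 25 − 30 = -5.
  k = 1: m = 5, d = 5, a = ⌊(5 + 5)/5⌋ = 2; p/q = (2·5 + 1)/(2·1 + 0) = 11/2; p² − 30·q² = 121 − 120 = 1.
  The first convergent with p² − 30·q² = 1 gives the fundamental solution (x₁, y₁) = (11, 2).
Step 2: Apply the recurrence (x_{n+1}, y_{n+1}) = (x₁x_n + 30y₁y_n, x₁y_n + y₁x_n) repeatedly.
  From (x_1, y_1) = (11, 2): x_2 = 11·11 + 30·2·2 = 241; y_2 = 11·2 + 2·11 = 44.
  From (x_2, y_2) = (241, 44): x_3 = 11·241 + 30·2·44 = 5291; y_3 = 11·44 + 2·241 = 966.
  From (x_3, y_3) = (5291, 966): x_4 = 11·5291 + 30·2·966 = 116161; y_4 = 11·966 + 2·5291 = 21208.
Step 3: Verify x_4² - 30·y_4² = 13493377921 - 13493377920 = 1 (should be 1). ✓

(x_1, y_1) = (11, 2); (x_4, y_4) = (116161, 21208).


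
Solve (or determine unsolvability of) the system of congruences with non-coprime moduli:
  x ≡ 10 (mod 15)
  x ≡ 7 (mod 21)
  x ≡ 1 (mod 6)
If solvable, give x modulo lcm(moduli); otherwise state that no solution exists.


Moduli 15, 21, 6 are not pairwise coprime, so CRT works modulo lcm(m_i) when all pairwise compatibility conditions hold.
Pairwise compatibility: gcd(m_i, m_j) must divide a_i - a_j for every pair.
Merge one congruence at a time:
  Start: x ≡ 10 (mod 15).
  Combine with x ≡ 7 (mod 21): gcd(15, 21) = 3; 7 - 10 = -3, which IS divisible by 3, so compatible.
    Write x = 10 + 15·t and substitute into x ≡ 7 (mod 21): 15·t ≡ 7 − 10 = -3 (mod 21).
    Divide the congruence (and modulus) by g = 3: 5·t ≡ -1 (mod 7).
    Reduce coefficients mod 7: 5·t ≡ 6 (mod 7).
    The inverse of 5 mod 7 is 3 (since 5·3 = 15 = 2·7 + 1), so t ≡ 3·6 = 18 ≡ 4 (mod 7).
    Then x = 10 + 15·4 = 70, valid modulo lcm(15, 21) = 105: x ≡ 70 (mod 105).
  Combine with x ≡ 1 (mod 6): gcd(105, 6) = 3; 1 - 70 = -69, which IS divisible by 3, so compatible.
    Write x = 70 + 105·t and substitute into x ≡ 1 (mod 6): 105·t ≡ 1 − 70 = -69 (mod 6).
    Divide the congruence (and modulus) by g = 3: 35·t ≡ -23 (mod 2).
    Reduce coefficients mod 2: 1·t ≡ 1 (mod 2).
    So t ≡ 1 (mod 2).
    Then x = 70 + 105·1 = 175, valid modulo lcm(105, 6) = 210: x ≡ 175 (mod 210).
Verify: 175 mod 15 = 10, 175 mod 21 = 7, 175 mod 6 = 1.

x ≡ 175 (mod 210).


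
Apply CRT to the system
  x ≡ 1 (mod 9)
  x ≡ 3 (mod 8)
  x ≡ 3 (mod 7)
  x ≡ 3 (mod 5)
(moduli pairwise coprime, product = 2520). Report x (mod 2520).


Product of moduli M = 9 · 8 · 7 · 5 = 2520.
Merge one congruence at a time:
  Start: x ≡ 1 (mod 9).
  Combine with x ≡ 3 (mod 8); new modulus lcm = 72.
    Write x = 1 + 9·t and substitute into x ≡ 3 (mod 8): 9·t ≡ 3 − 1 = 2 (mod 8).
    Reduce coefficients mod 8: 1·t ≡ 2 (mod 8).
    So t ≡ 2 (mod 8).
    Then x = 1 + 9·2 = 19, valid modulo lcm(9, 8) = 72: x ≡ 19 (mod 72).
  Combine with x ≡ 3 (mod 7); new modulus lcm = 504.
    Write x = 19 + 72·t and substitute into x ≡ 3 (mod 7): 72·t ≡ 3 − 19 = -16 (mod 7).
    Reduce coefficients mod 7: 2·t ≡ 5 (mod 7).
    The inverse of 2 mod 7 is 4 (since 2·4 = 8 = 1·7 + 1), so t ≡ 4·5 = 20 ≡ 6 (mod 7).
    Then x = 19 + 72·6 = 451, valid modulo lcm(72, 7) = 504: x ≡ 451 (mod 504).
  Combine with x ≡ 3 (mod 5); new modulus lcm = 2520.
    Write x = 451 + 504·t and substitute into x ≡ 3 (mod 5): 504·t ≡ 3 − 451 = -448 (mod 5).
    Reduce coefficients mod 5: 4·t ≡ 2 (mod 5).
    The inverse of 4 mod 5 is 4 (since 4·4 = 16 = 3·5 + 1), so t ≡ 4·2 = 8 ≡ 3 (mod 5).
    Then x = 451 + 504·3 = 1963, valid modulo lcm(504, 5) = 2520: x ≡ 1963 (mod 2520).
Verify against each original: 1963 mod 9 = 1, 1963 mod 8 = 3, 1963 mod 7 = 3, 1963 mod 5 = 3.

x ≡ 1963 (mod 2520).


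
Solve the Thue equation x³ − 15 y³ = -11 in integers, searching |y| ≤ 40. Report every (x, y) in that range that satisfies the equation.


The equation is x³ - 15y³ = -11. For fixed y, x³ = 15·y³ − 11, so a solution requires the RHS to be a perfect cube.
Strategy: iterate y from -40 to 40, compute RHS = 15·y³ − 11, and check whether it is a (positive or negative) perfect cube.
Check small values of y:
  y = 0: RHS = -11 is not a perfect cube.
  y = 1: RHS = 4 is not a perfect cube.
  y = -1: RHS = -26 is not a perfect cube.
  y = 2: RHS = 109 is not a perfect cube.
  y = -2: RHS = -131 is not a perfect cube.
  y = 3: RHS = 394 is not a perfect cube.
  y = -3: RHS = -416 is not a perfect cube.
Continuing the search up to |y| = 40 finds no solutions either.
No (x, y) in the scanned range satisfies the equation.

No integer solutions with |y| ≤ 40.


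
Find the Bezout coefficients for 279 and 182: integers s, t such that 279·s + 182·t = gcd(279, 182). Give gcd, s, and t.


Euclidean algorithm on (279, 182) — divide until remainder is 0:
  279 = 1 · 182 + 97
  182 = 1 · 97 + 85
  97 = 1 · 85 + 12
  85 = 7 · 12 + 1
  12 = 12 · 1 + 0
gcd(279, 182) = 1.
Track Bezout coefficients alongside the remainders: start with r₀ = 279 = a·1 + b·0 (s = 1, t = 0) and r₁ = 182 = a·0 + b·1 (s = 0, t = 1); each new remainder r_{k+1} = r_{k-1} − q_k·r_k inherits s_{k+1} = s_{k-1} − q_k·s_k, t_{k+1} = t_{k-1} − q_k·t_k, so r_k = a·s_k + b·t_k at every step:
  q = 1: r = 97, s = 1 − 1·0 = 1, t = 0 − 1·1 = -1  (check: 279·1 + 182·(-1) = 97)
  q = 1: r = 85, s = 0 − 1·1 = -1, t = 1 − 1·(-1) = 2  (check: 279·(-1) + 182·2 = 85)
  q = 1: r = 12, s = 1 − 1·(-1) = 2, t = -1 − 1·2 = -3  (check: 279·2 + 182·(-3) = 12)
  q = 7: r = 1, s = -1 − 7·2 = -15, t = 2 − 7·(-3) = 23  (check: 279·(-15) + 182·23 = 1)
The row with r = 1 (the gcd) gives the Bezout coefficients s = -15, t = 23.
Result: 279 · (-15) + 182 · (23) = 1.

gcd(279, 182) = 1; s = -15, t = 23 (check: 279·(-15) + 182·23 = 1).


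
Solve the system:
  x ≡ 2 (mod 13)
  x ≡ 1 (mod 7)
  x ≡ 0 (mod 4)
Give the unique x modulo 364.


Moduli 13, 7, 4 are pairwise coprime; by CRT there is a unique solution modulo M = 13 · 7 · 4 = 364.
Solve pairwise, accumulating the modulus:
  Start with x ≡ 2 (mod 13).
  Combine with x ≡ 1 (mod 7): since gcd(13, 7) = 1, we get a unique residue mod 91.
    Write x = 2 + 13·t and substitute into x ≡ 1 (mod 7): 13·t ≡ 1 − 2 = -1 (mod 7).
    Reduce coefficients mod 7: 6·t ≡ 6 (mod 7).
    The inverse of 6 mod 7 is 6 (since 6·6 = 36 = 5·7 + 1), so t ≡ 6·6 = 36 ≡ 1 (mod 7).
    Then x = 2 + 13·1 = 15, valid modulo lcm(13, 7) = 91: x ≡ 15 (mod 91).
  Combine with x ≡ 0 (mod 4): since gcd(91, 4) = 1, we get a unique residue mod 364.
    Write x = 15 + 91·t and substitute into x ≡ 0 (mod 4): 91·t ≡ 0 − 15 = -15 (mod 4).
    Reduce coefficients mod 4: 3·t ≡ 1 (mod 4).
    The inverse of 3 mod 4 is 3 (since 3·3 = 9 = 2·4 + 1), so t ≡ 3·1 = 3 ≡ 3 (mod 4).
    Then x = 15 + 91·3 = 288, valid modulo lcm(91, 4) = 364: x ≡ 288 (mod 364).
Verify: 288 mod 13 = 2 ✓, 288 mod 7 = 1 ✓, 288 mod 4 = 0 ✓.

x ≡ 288 (mod 364).


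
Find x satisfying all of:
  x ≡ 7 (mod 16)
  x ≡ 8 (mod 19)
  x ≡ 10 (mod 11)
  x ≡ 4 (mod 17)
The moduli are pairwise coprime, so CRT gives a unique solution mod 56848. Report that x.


Product of moduli M = 16 · 19 · 11 · 17 = 56848.
Merge one congruence at a time:
  Start: x ≡ 7 (mod 16).
  Combine with x ≡ 8 (mod 19); new modulus lcm = 304.
    Write x = 7 + 16·t and substitute into x ≡ 8 (mod 19): 16·t ≡ 8 − 7 = 1 (mod 19).
    The inverse of 16 mod 19 is 6 (since 16·6 = 96 = 5·19 + 1), so t ≡ 6·1 = 6 ≡ 6 (mod 19).
    Then x = 7 + 16·6 = 103, valid modulo lcm(16, 19) = 304: x ≡ 103 (mod 304).
  Combine with x ≡ 10 (mod 11); new modulus lcm = 3344.
    Write x = 103 + 304·t and substitute into x ≡ 10 (mod 11): 304·t ≡ 10 − 103 = -93 (mod 11).
    Reduce coefficients mod 11: 7·t ≡ 6 (mod 11).
    The inverse of 7 mod 11 is 8 (since 7·8 = 56 = 5·11 + 1), so t ≡ 8·6 = 48 ≡ 4 (mod 11).
    Then x = 103 + 304·4 = 1319, valid modulo lcm(304, 11) = 3344: x ≡ 1319 (mod 3344).
  Combine with x ≡ 4 (mod 17); new modulus lcm = 56848.
    Write x = 1319 + 3344·t and substitute into x ≡ 4 (mod 17): 3344·t ≡ 4 − 1319 = -1315 (mod 17).
    Reduce coefficients mod 17: 12·t ≡ 11 (mod 17).
    The inverse of 12 mod 17 is 10 (since 12·10 = 120 = 7·17 + 1), so t ≡ 10·11 = 110 ≡ 8 (mod 17).
    Then x = 1319 + 3344·8 = 28071, valid modulo lcm(3344, 17) = 56848: x ≡ 28071 (mod 56848).
Verify against each original: 28071 mod 16 = 7, 28071 mod 19 = 8, 28071 mod 11 = 10, 28071 mod 17 = 4.

x ≡ 28071 (mod 56848).


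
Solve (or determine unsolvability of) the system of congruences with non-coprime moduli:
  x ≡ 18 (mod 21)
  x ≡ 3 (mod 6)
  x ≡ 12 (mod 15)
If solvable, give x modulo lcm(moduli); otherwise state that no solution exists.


Moduli 21, 6, 15 are not pairwise coprime, so CRT works modulo lcm(m_i) when all pairwise compatibility conditions hold.
Pairwise compatibility: gcd(m_i, m_j) must divide a_i - a_j for every pair.
Merge one congruence at a time:
  Start: x ≡ 18 (mod 21).
  Combine with x ≡ 3 (mod 6): gcd(21, 6) = 3; 3 - 18 = -15, which IS divisible by 3, so compatible.
    Write x = 18 + 21·t and substitute into x ≡ 3 (mod 6): 21·t ≡ 3 − 18 = -15 (mod 6).
    Divide the congruence (and modulus) by g = 3: 7·t ≡ -5 (mod 2).
    Reduce coefficients mod 2: 1·t ≡ 1 (mod 2).
    So t ≡ 1 (mod 2).
    Then x = 18 + 21·1 = 39, valid modulo lcm(21, 6) = 42: x ≡ 39 (mod 42).
  Combine with x ≡ 12 (mod 15): gcd(42, 15) = 3; 12 - 39 = -27, which IS divisible by 3, so compatible.
    Write x = 39 + 42·t and substitute into x ≡ 12 (mod 15): 42·t ≡ 12 − 39 = -27 (mod 15).
    Divide the congruence (and modulus) by g = 3: 14·t ≡ -9 (mod 5).
    Reduce coefficients mod 5: 4·t ≡ 1 (mod 5).
    The inverse of 4 mod 5 is 4 (since 4·4 = 16 = 3·5 + 1), so t ≡ 4·1 = 4 ≡ 4 (mod 5).
    Then x = 39 + 42·4 = 207, valid modulo lcm(42, 15) = 210: x ≡ 207 (mod 210).
Verify: 207 mod 21 = 18, 207 mod 6 = 3, 207 mod 15 = 12.

x ≡ 207 (mod 210).


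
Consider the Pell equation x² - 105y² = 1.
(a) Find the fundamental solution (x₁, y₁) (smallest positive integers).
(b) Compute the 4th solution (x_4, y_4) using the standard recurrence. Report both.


Step 1: Find the fundamental solution (x₁, y₁) of x² - 105y² = 1.
  Expand √105 as a continued fraction. a₀ = ⌊√105⌋ = 10; iterate m_{k+1} = d_k·a_k − m_k, d_{k+1} = (105 − m_{k+1}²)/d_k, a_{k+1} = ⌊(a₀ + m_{k+1})/d_{k+1}⌋ (starting m₀ = 0, d₀ = 1), with convergents p_k = a_k·p_{k-1} + p_{k-2}, q_k = a_k·q_{k-1} + q_{k-2} (p₋₁ = 1, q₋₁ = 0):
  k = 0: a₀ = 10; p₀/q₀ = 10/1; p₀² − 105·q₀² = 100 − 105 = -5.
  k = 1: m = 10, d = 5, a = ⌊(10 + 10)/5⌋ = 4; p/q = (4·10 + 1)/(4·1 + 0) = 41/4; p² − 105·q² = 1681 − 1680 = 1.
  The first convergent with p² − 105·q² = 1 gives the fundamental solution (x₁, y₁) = (41, 4).
Step 2: Apply the recurrence (x_{n+1}, y_{n+1}) = (x₁x_n + 105y₁y_n, x₁y_n + y₁x_n) repeatedly.
  From (x_1, y_1) = (41, 4): x_2 = 41·41 + 105·4·4 = 3361; y_2 = 41·4 + 4·41 = 328.
  From (x_2, y_2) = (3361, 328): x_3 = 41·3361 + 105·4·328 = 275561; y_3 = 41·328 + 4·3361 = 26892.
  From (x_3, y_3) = (275561, 26892): x_4 = 41·275561 + 105·4·26892 = 22592641; y_4 = 41·26892 + 4·275561 = 2204816.
Step 3: Verify x_4² - 105·y_4² = 510427427354881 - 510427427354880 = 1 (should be 1). ✓

(x_1, y_1) = (41, 4); (x_4, y_4) = (22592641, 2204816).


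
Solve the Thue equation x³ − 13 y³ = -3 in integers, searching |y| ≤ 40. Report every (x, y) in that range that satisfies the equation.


The equation is x³ - 13y³ = -3. For fixed y, x³ = 13·y³ − 3, so a solution requires the RHS to be a perfect cube.
Strategy: iterate y from -40 to 40, compute RHS = 13·y³ − 3, and check whether it is a (positive or negative) perfect cube.
Check small values of y:
  y = 0: RHS = -3 is not a perfect cube.
  y = 1: RHS = 10 is not a perfect cube.
  y = -1: RHS = -16 is not a perfect cube.
  y = 2: RHS = 101 is not a perfect cube.
  y = -2: RHS = -107 is not a perfect cube.
  y = 3: RHS = 348 is not a perfect cube.
  y = -3: RHS = -354 is not a perfect cube.
Continuing the search up to |y| = 40 finds no solutions either.
No (x, y) in the scanned range satisfies the equation.

No integer solutions with |y| ≤ 40.


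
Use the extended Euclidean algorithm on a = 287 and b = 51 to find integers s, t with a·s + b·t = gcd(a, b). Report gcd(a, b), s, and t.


Euclidean algorithm on (287, 51) — divide until remainder is 0:
  287 = 5 · 51 + 32
  51 = 1 · 32 + 19
  32 = 1 · 19 + 13
  19 = 1 · 13 + 6
  13 = 2 · 6 + 1
  6 = 6 · 1 + 0
gcd(287, 51) = 1.
Track Bezout coefficients alongside the remainders: start with r₀ = 287 = a·1 + b·0 (s = 1, t = 0) and r₁ = 51 = a·0 + b·1 (s = 0, t = 1); each new remainder r_{k+1} = r_{k-1} − q_k·r_k inherits s_{k+1} = s_{k-1} − q_k·s_k, t_{k+1} = t_{k-1} − q_k·t_k, so r_k = a·s_k + b·t_k at every step:
  q = 5: r = 32, s = 1 − 5·0 = 1, t = 0 − 5·1 = -5  (check: 287·1 + 51·(-5) = 32)
  q = 1: r = 19, s = 0 − 1·1 = -1, t = 1 − 1·(-5) = 6  (check: 287·(-1) + 51·6 = 19)
  q = 1: r = 13, s = 1 − 1·(-1) = 2, t = -5 − 1·6 = -11  (check: 287·2 + 51·(-11) = 13)
  q = 1: r = 6, s = -1 − 1·2 = -3, t = 6 − 1·(-11) = 17  (check: 287·(-3) + 51·17 = 6)
  q = 2: r = 1, s = 2 − 2·(-3) = 8, t = -11 − 2·17 = -45  (check: 287·8 + 51·(-45) = 1)
The row with r = 1 (the gcd) gives the Bezout coefficients s = 8, t = -45.
Result: 287 · (8) + 51 · (-45) = 1.

gcd(287, 51) = 1; s = 8, t = -45 (check: 287·8 + 51·(-45) = 1).


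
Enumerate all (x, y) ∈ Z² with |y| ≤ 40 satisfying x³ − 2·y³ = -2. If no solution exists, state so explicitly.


The equation is x³ - 2y³ = -2. For fixed y, x³ = 2·y³ − 2, so a solution requires the RHS to be a perfect cube.
Strategy: iterate y from -40 to 40, compute RHS = 2·y³ − 2, and check whether it is a (positive or negative) perfect cube.
Check small values of y:
  y = 0: RHS = -2 is not a perfect cube.
  y = 1: RHS = 0 = (0)³ ⇒ x = 0 works.
  y = -1: RHS = -4 is not a perfect cube.
  y = 2: RHS = 14 is not a perfect cube.
  y = -2: RHS = -18 is not a perfect cube.
  y = 3: RHS = 52 is not a perfect cube.
  y = -3: RHS = -56 is not a perfect cube.
Continuing the search up to |y| = 40 finds no further solutions beyond those listed.
Collected solutions: (0, 1).

Solutions (with |y| ≤ 40): (0, 1).


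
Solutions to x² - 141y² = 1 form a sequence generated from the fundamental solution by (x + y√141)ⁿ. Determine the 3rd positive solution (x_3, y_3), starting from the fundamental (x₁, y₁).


Step 1: Find the fundamental solution (x₁, y₁) of x² - 141y² = 1.
  Expand √141 as a continued fraction. a₀ = ⌊√141⌋ = 11; iterate m_{k+1} = d_k·a_k − m_k, d_{k+1} = (141 − m_{k+1}²)/d_k, a_{k+1} = ⌊(a₀ + m_{k+1})/d_{k+1}⌋ (starting m₀ = 0, d₀ = 1), with convergents p_k = a_k·p_{k-1} + p_{k-2}, q_k = a_k·q_{k-1} + q_{k-2} (p₋₁ = 1, q₋₁ = 0):
  k = 0: a₀ = 11; p₀/q₀ = 11/1; p₀² − 141·q₀² = 121 − 141 = -20.
  k = 1: m = 11, d = 20, a = ⌊(11 + 11)/20⌋ = 1; p/q = (1·11 + 1)/(1·1 + 0) = 12/1; p² − 141·q² = 144 − 141 = 3.
  k = 2: m = 9, d = 3, a = ⌊(11 + 9)/3⌋ = 6; p/q = (6·12 + 11)/(6·1 + 1) = 83/7; p² − 141·q² = 6889 − 6909 = -20.
  k = 3: m = 9, d = 20, a = ⌊(11 + 9)/20⌋ = 1; p/q = (1·83 + 12)/(1·7 + 1) = 95/8; p² − 141·q² = 9025 − 9024 = 1.
  The first convergent with p² − 141·q² = 1 gives the fundamental solution (x₁, y₁) = (95, 8).
Step 2: Apply the recurrence (x_{n+1}, y_{n+1}) = (x₁x_n + 141y₁y_n, x₁y_n + y₁x_n) repeatedly.
  From (x_1, y_1) = (95, 8): x_2 = 95·95 + 141·8·8 = 18049; y_2 = 95·8 + 8·95 = 1520.
  From (x_2, y_2) = (18049, 1520): x_3 = 95·18049 + 141·8·1520 = 3429215; y_3 = 95·1520 + 8·18049 = 288792.
Step 3: Verify x_3² - 141·y_3² = 11759515516225 - 11759515516224 = 1 (should be 1). ✓

(x_1, y_1) = (95, 8); (x_3, y_3) = (3429215, 288792).


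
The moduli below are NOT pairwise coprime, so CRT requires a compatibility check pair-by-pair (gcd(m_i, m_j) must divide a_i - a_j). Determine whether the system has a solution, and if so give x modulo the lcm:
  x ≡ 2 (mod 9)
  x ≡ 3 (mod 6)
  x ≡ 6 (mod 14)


Moduli 9, 6, 14 are not pairwise coprime, so CRT works modulo lcm(m_i) when all pairwise compatibility conditions hold.
Pairwise compatibility: gcd(m_i, m_j) must divide a_i - a_j for every pair.
Merge one congruence at a time:
  Start: x ≡ 2 (mod 9).
  Combine with x ≡ 3 (mod 6): gcd(9, 6) = 3, and 3 - 2 = 1 is NOT divisible by 3.
    ⇒ system is inconsistent (no integer solution).

No solution (the system is inconsistent).


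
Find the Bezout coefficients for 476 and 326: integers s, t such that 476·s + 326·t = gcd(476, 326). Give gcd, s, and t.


Euclidean algorithm on (476, 326) — divide until remainder is 0:
  476 = 1 · 326 + 150
  326 = 2 · 150 + 26
  150 = 5 · 26 + 20
  26 = 1 · 20 + 6
  20 = 3 · 6 + 2
  6 = 3 · 2 + 0
gcd(476, 326) = 2.
Track Bezout coefficients alongside the remainders: start with r₀ = 476 = a·1 + b·0 (s = 1, t = 0) and r₁ = 326 = a·0 + b·1 (s = 0, t = 1); each new remainder r_{k+1} = r_{k-1} − q_k·r_k inherits s_{k+1} = s_{k-1} − q_k·s_k, t_{k+1} = t_{k-1} − q_k·t_k, so r_k = a·s_k + b·t_k at every step:
  q = 1: r = 150, s = 1 − 1·0 = 1, t = 0 − 1·1 = -1  (check: 476·1 + 326·(-1) = 150)
  q = 2: r = 26, s = 0 − 2·1 = -2, t = 1 − 2·(-1) = 3  (check: 476·(-2) + 326·3 = 26)
  q = 5: r = 20, s = 1 − 5·(-2) = 11, t = -1 − 5·3 = -16  (check: 476·11 + 326·(-16) = 20)
  q = 1: r = 6, s = -2 − 1·11 = -13, t = 3 − 1·(-16) = 19  (check: 476·(-13) + 326·19 = 6)
  q = 3: r = 2, s = 11 − 3·(-13) = 50, t = -16 − 3·19 = -73  (check: 476·50 + 326·(-73) = 2)
The row with r = 2 (the gcd) gives the Bezout coefficients s = 50, t = -73.
Result: 476 · (50) + 326 · (-73) = 2.

gcd(476, 326) = 2; s = 50, t = -73 (check: 476·50 + 326·(-73) = 2).


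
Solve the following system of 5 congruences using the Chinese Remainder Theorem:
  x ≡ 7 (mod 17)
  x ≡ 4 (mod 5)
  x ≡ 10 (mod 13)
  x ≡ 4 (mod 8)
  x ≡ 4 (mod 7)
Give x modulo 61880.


Product of moduli M = 17 · 5 · 13 · 8 · 7 = 61880.
Merge one congruence at a time:
  Start: x ≡ 7 (mod 17).
  Combine with x ≡ 4 (mod 5); new modulus lcm = 85.
    Write x = 7 + 17·t and substitute into x ≡ 4 (mod 5): 17·t ≡ 4 − 7 = -3 (mod 5).
    Reduce coefficients mod 5: 2·t ≡ 2 (mod 5).
    The inverse of 2 mod 5 is 3 (since 2·3 = 6 = 1·5 + 1), so t ≡ 3·2 = 6 ≡ 1 (mod 5).
    Then x = 7 + 17·1 = 24, valid modulo lcm(17, 5) = 85: x ≡ 24 (mod 85).
  Combine with x ≡ 10 (mod 13); new modulus lcm = 1105.
    Write x = 24 + 85·t and substitute into x ≡ 10 (mod 13): 85·t ≡ 10 − 24 = -14 (mod 13).
    Reduce coefficients mod 13: 7·t ≡ 12 (mod 13).
    The inverse of 7 mod 13 is 2 (since 7·2 = 14 = 1·13 + 1), so t ≡ 2·12 = 24 ≡ 11 (mod 13).
    Then x = 24 + 85·11 = 959, valid modulo lcm(85, 13) = 1105: x ≡ 959 (mod 1105).
  Combine with x ≡ 4 (mod 8); new modulus lcm = 8840.
    Write x = 959 + 1105·t and substitute into x ≡ 4 (mod 8): 1105·t ≡ 4 − 959 = -955 (mod 8).
    Reduce coefficients mod 8: 1·t ≡ 5 (mod 8).
    So t ≡ 5 (mod 8).
    Then x = 959 + 1105·5 = 6484, valid modulo lcm(1105, 8) = 8840: x ≡ 6484 (mod 8840).
  Combine with x ≡ 4 (mod 7); new modulus lcm = 61880.
    Write x = 6484 + 8840·t and substitute into x ≡ 4 (mod 7): 8840·t ≡ 4 − 6484 = -6480 (mod 7).
    Reduce coefficients mod 7: 6·t ≡ 2 (mod 7).
    The inverse of 6 mod 7 is 6 (since 6·6 = 36 = 5·7 + 1), so t ≡ 6·2 = 12 ≡ 5 (mod 7).
    Then x = 6484 + 8840·5 = 50684, valid modulo lcm(8840, 7) = 61880: x ≡ 50684 (mod 61880).
Verify against each original: 50684 mod 17 = 7, 50684 mod 5 = 4, 50684 mod 13 = 10, 50684 mod 8 = 4, 50684 mod 7 = 4.

x ≡ 50684 (mod 61880).


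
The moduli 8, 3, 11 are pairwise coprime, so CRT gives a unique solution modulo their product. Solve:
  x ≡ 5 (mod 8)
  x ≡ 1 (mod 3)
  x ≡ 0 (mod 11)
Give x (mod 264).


Moduli 8, 3, 11 are pairwise coprime; by CRT there is a unique solution modulo M = 8 · 3 · 11 = 264.
Solve pairwise, accumulating the modulus:
  Start with x ≡ 5 (mod 8).
  Combine with x ≡ 1 (mod 3): since gcd(8, 3) = 1, we get a unique residue mod 24.
    Write x = 5 + 8·t and substitute into x ≡ 1 (mod 3): 8·t ≡ 1 − 5 = -4 (mod 3).
    Reduce coefficients mod 3: 2·t ≡ 2 (mod 3).
    The inverse of 2 mod 3 is 2 (since 2·2 = 4 = 1·3 + 1), so t ≡ 2·2 = 4 ≡ 1 (mod 3).
    Then x = 5 + 8·1 = 13, valid modulo lcm(8, 3) = 24: x ≡ 13 (mod 24).
  Combine with x ≡ 0 (mod 11): since gcd(24, 11) = 1, we get a unique residue mod 264.
    Write x = 13 + 24·t and substitute into x ≡ 0 (mod 11): 24·t ≡ 0 − 13 = -13 (mod 11).
    Reduce coefficients mod 11: 2·t ≡ 9 (mod 11).
    The inverse of 2 mod 11 is 6 (since 2·6 = 12 = 1·11 + 1), so t ≡ 6·9 = 54 ≡ 10 (mod 11).
    Then x = 13 + 24·10 = 253, valid modulo lcm(24, 11) = 264: x ≡ 253 (mod 264).
Verify: 253 mod 8 = 5 ✓, 253 mod 3 = 1 ✓, 253 mod 11 = 0 ✓.

x ≡ 253 (mod 264).


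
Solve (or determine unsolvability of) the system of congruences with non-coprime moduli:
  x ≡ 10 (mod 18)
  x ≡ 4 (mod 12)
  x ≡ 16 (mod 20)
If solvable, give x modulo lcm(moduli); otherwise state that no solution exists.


Moduli 18, 12, 20 are not pairwise coprime, so CRT works modulo lcm(m_i) when all pairwise compatibility conditions hold.
Pairwise compatibility: gcd(m_i, m_j) must divide a_i - a_j for every pair.
Merge one congruence at a time:
  Start: x ≡ 10 (mod 18).
  Combine with x ≡ 4 (mod 12): gcd(18, 12) = 6; 4 - 10 = -6, which IS divisible by 6, so compatible.
    Write x = 10 + 18·t and substitute into x ≡ 4 (mod 12): 18·t ≡ 4 − 10 = -6 (mod 12).
    Divide the congruence (and modulus) by g = 6: 3·t ≡ -1 (mod 2).
    Reduce coefficients mod 2: 1·t ≡ 1 (mod 2).
    So t ≡ 1 (mod 2).
    Then x = 10 + 18·1 = 28, valid modulo lcm(18, 12) = 36: x ≡ 28 (mod 36).
  Combine with x ≡ 16 (mod 20): gcd(36, 20) = 4; 16 - 28 = -12, which IS divisible by 4, so compatible.
    Write x = 28 + 36·t and substitute into x ≡ 16 (mod 20): 36·t ≡ 16 − 28 = -12 (mod 20).
    Divide the congruence (and modulus) by g = 4: 9·t ≡ -3 (mod 5).
    Reduce coefficients mod 5: 4·t ≡ 2 (mod 5).
    The inverse of 4 mod 5 is 4 (since 4·4 = 16 = 3·5 + 1), so t ≡ 4·2 = 8 ≡ 3 (mod 5).
    Then x = 28 + 36·3 = 136, valid modulo lcm(36, 20) = 180: x ≡ 136 (mod 180).
Verify: 136 mod 18 = 10, 136 mod 12 = 4, 136 mod 20 = 16.

x ≡ 136 (mod 180).


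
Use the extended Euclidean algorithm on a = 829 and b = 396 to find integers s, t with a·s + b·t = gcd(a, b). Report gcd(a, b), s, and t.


Euclidean algorithm on (829, 396) — divide until remainder is 0:
  829 = 2 · 396 + 37
  396 = 10 · 37 + 26
  37 = 1 · 26 + 11
  26 = 2 · 11 + 4
  11 = 2 · 4 + 3
  4 = 1 · 3 + 1
  3 = 3 · 1 + 0
gcd(829, 396) = 1.
Track Bezout coefficients alongside the remainders: start with r₀ = 829 = a·1 + b·0 (s = 1, t = 0) and r₁ = 396 = a·0 + b·1 (s = 0, t = 1); each new remainder r_{k+1} = r_{k-1} − q_k·r_k inherits s_{k+1} = s_{k-1} − q_k·s_k, t_{k+1} = t_{k-1} − q_k·t_k, so r_k = a·s_k + b·t_k at every step:
  q = 2: r = 37, s = 1 − 2·0 = 1, t = 0 − 2·1 = -2  (check: 829·1 + 396·(-2) = 37)
  q = 10: r = 26, s = 0 − 10·1 = -10, t = 1 − 10·(-2) = 21  (check: 829·(-10) + 396·21 = 26)
  q = 1: r = 11, s = 1 − 1·(-10) = 11, t = -2 − 1·21 = -23  (check: 829·11 + 396·(-23) = 11)
  q = 2: r = 4, s = -10 − 2·11 = -32, t = 21 − 2·(-23) = 67  (check: 829·(-32) + 396·67 = 4)
  q = 2: r = 3, s = 11 − 2·(-32) = 75, t = -23 − 2·67 = -157  (check: 829·75 + 396·(-157) = 3)
  q = 1: r = 1, s = -32 − 1·75 = -107, t = 67 − 1·(-157) = 224  (check: 829·(-107) + 396·224 = 1)
The row with r = 1 (the gcd) gives the Bezout coefficients s = -107, t = 224.
Result: 829 · (-107) + 396 · (224) = 1.

gcd(829, 396) = 1; s = -107, t = 224 (check: 829·(-107) + 396·224 = 1).


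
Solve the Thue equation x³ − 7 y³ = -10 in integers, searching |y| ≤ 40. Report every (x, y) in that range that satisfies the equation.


The equation is x³ - 7y³ = -10. For fixed y, x³ = 7·y³ − 10, so a solution requires the RHS to be a perfect cube.
Strategy: iterate y from -40 to 40, compute RHS = 7·y³ − 10, and check whether it is a (positive or negative) perfect cube.
Check small values of y:
  y = 0: RHS = -10 is not a perfect cube.
  y = 1: RHS = -3 is not a perfect cube.
  y = -1: RHS = -17 is not a perfect cube.
  y = 2: RHS = 46 is not a perfect cube.
  y = -2: RHS = -66 is not a perfect cube.
  y = 3: RHS = 179 is not a perfect cube.
  y = -3: RHS = -199 is not a perfect cube.
Continuing the search up to |y| = 40 finds no solutions either.
No (x, y) in the scanned range satisfies the equation.

No integer solutions with |y| ≤ 40.


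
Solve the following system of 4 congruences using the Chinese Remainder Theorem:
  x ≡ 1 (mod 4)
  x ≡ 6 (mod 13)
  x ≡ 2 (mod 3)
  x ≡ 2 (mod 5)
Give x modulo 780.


Product of moduli M = 4 · 13 · 3 · 5 = 780.
Merge one congruence at a time:
  Start: x ≡ 1 (mod 4).
  Combine with x ≡ 6 (mod 13); new modulus lcm = 52.
    Write x = 1 + 4·t and substitute into x ≡ 6 (mod 13): 4·t ≡ 6 − 1 = 5 (mod 13).
    The inverse of 4 mod 13 is 10 (since 4·10 = 40 = 3·13 + 1), so t ≡ 10·5 = 50 ≡ 11 (mod 13).
    Then x = 1 + 4·11 = 45, valid modulo lcm(4, 13) = 52: x ≡ 45 (mod 52).
  Combine with x ≡ 2 (mod 3); new modulus lcm = 156.
    Write x = 45 + 52·t and substitute into x ≡ 2 (mod 3): 52·t ≡ 2 − 45 = -43 (mod 3).
    Reduce coefficients mod 3: 1·t ≡ 2 (mod 3).
    So t ≡ 2 (mod 3).
    Then x = 45 + 52·2 = 149, valid modulo lcm(52, 3) = 156: x ≡ 149 (mod 156).
  Combine with x ≡ 2 (mod 5); new modulus lcm = 780.
    Write x = 149 + 156·t and substitute into x ≡ 2 (mod 5): 156·t ≡ 2 − 149 = -147 (mod 5).
    Reduce coefficients mod 5: 1·t ≡ 3 (mod 5).
    So t ≡ 3 (mod 5).
    Then x = 149 + 156·3 = 617, valid modulo lcm(156, 5) = 780: x ≡ 617 (mod 780).
Verify against each original: 617 mod 4 = 1, 617 mod 13 = 6, 617 mod 3 = 2, 617 mod 5 = 2.

x ≡ 617 (mod 780).


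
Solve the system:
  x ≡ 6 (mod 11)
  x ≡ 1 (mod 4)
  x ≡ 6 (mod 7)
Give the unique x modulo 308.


Moduli 11, 4, 7 are pairwise coprime; by CRT there is a unique solution modulo M = 11 · 4 · 7 = 308.
Solve pairwise, accumulating the modulus:
  Start with x ≡ 6 (mod 11).
  Combine with x ≡ 1 (mod 4): since gcd(11, 4) = 1, we get a unique residue mod 44.
    Write x = 6 + 11·t and substitute into x ≡ 1 (mod 4): 11·t ≡ 1 − 6 = -5 (mod 4).
    Reduce coefficients mod 4: 3·t ≡ 3 (mod 4).
    The inverse of 3 mod 4 is 3 (since 3·3 = 9 = 2·4 + 1), so t ≡ 3·3 = 9 ≡ 1 (mod 4).
    Then x = 6 + 11·1 = 17, valid modulo lcm(11, 4) = 44: x ≡ 17 (mod 44).
  Combine with x ≡ 6 (mod 7): since gcd(44, 7) = 1, we get a unique residue mod 308.
    Write x = 17 + 44·t and substitute into x ≡ 6 (mod 7): 44·t ≡ 6 − 17 = -11 (mod 7).
    Reduce coefficients mod 7: 2·t ≡ 3 (mod 7).
    The inverse of 2 mod 7 is 4 (since 2·4 = 8 = 1·7 + 1), so t ≡ 4·3 = 12 ≡ 5 (mod 7).
    Then x = 17 + 44·5 = 237, valid modulo lcm(44, 7) = 308: x ≡ 237 (mod 308).
Verify: 237 mod 11 = 6 ✓, 237 mod 4 = 1 ✓, 237 mod 7 = 6 ✓.

x ≡ 237 (mod 308).
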